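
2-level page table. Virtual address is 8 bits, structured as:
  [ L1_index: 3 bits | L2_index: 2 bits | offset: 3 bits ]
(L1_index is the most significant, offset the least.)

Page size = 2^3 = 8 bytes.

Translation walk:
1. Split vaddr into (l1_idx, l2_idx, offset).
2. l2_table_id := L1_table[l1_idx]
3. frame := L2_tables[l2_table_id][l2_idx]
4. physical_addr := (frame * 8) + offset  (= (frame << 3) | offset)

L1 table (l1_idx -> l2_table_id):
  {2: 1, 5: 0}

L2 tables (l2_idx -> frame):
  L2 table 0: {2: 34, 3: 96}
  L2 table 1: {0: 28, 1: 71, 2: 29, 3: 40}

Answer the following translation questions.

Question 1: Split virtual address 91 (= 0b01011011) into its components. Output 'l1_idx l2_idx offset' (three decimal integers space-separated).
Answer: 2 3 3

Derivation:
vaddr = 91 = 0b01011011
  top 3 bits -> l1_idx = 2
  next 2 bits -> l2_idx = 3
  bottom 3 bits -> offset = 3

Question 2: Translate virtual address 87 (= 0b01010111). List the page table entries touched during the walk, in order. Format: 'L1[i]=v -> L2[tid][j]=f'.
vaddr = 87 = 0b01010111
Split: l1_idx=2, l2_idx=2, offset=7

Answer: L1[2]=1 -> L2[1][2]=29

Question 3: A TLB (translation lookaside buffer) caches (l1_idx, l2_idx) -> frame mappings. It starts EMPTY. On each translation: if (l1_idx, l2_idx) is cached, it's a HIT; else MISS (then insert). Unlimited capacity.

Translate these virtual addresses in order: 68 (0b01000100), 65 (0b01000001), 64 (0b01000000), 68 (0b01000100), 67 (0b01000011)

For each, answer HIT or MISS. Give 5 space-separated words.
Answer: MISS HIT HIT HIT HIT

Derivation:
vaddr=68: (2,0) not in TLB -> MISS, insert
vaddr=65: (2,0) in TLB -> HIT
vaddr=64: (2,0) in TLB -> HIT
vaddr=68: (2,0) in TLB -> HIT
vaddr=67: (2,0) in TLB -> HIT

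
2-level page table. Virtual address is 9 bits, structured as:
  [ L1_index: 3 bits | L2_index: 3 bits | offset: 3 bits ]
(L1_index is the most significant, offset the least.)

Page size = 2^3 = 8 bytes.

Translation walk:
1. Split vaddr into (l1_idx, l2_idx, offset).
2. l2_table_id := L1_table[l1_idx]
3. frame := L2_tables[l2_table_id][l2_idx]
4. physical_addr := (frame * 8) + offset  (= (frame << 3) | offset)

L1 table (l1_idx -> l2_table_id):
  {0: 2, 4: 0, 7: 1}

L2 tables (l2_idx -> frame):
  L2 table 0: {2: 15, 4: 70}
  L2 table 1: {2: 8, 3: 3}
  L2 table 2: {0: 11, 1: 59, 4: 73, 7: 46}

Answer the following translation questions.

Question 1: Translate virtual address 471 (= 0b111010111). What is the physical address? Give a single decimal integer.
vaddr = 471 = 0b111010111
Split: l1_idx=7, l2_idx=2, offset=7
L1[7] = 1
L2[1][2] = 8
paddr = 8 * 8 + 7 = 71

Answer: 71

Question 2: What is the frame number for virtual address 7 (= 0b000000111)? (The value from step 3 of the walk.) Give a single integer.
Answer: 11

Derivation:
vaddr = 7: l1_idx=0, l2_idx=0
L1[0] = 2; L2[2][0] = 11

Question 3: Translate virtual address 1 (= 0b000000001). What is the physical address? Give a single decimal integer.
vaddr = 1 = 0b000000001
Split: l1_idx=0, l2_idx=0, offset=1
L1[0] = 2
L2[2][0] = 11
paddr = 11 * 8 + 1 = 89

Answer: 89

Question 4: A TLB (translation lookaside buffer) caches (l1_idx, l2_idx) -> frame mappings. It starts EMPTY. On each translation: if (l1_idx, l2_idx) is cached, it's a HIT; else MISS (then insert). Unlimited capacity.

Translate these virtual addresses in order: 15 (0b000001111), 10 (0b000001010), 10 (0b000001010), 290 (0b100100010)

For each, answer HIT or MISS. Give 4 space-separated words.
vaddr=15: (0,1) not in TLB -> MISS, insert
vaddr=10: (0,1) in TLB -> HIT
vaddr=10: (0,1) in TLB -> HIT
vaddr=290: (4,4) not in TLB -> MISS, insert

Answer: MISS HIT HIT MISS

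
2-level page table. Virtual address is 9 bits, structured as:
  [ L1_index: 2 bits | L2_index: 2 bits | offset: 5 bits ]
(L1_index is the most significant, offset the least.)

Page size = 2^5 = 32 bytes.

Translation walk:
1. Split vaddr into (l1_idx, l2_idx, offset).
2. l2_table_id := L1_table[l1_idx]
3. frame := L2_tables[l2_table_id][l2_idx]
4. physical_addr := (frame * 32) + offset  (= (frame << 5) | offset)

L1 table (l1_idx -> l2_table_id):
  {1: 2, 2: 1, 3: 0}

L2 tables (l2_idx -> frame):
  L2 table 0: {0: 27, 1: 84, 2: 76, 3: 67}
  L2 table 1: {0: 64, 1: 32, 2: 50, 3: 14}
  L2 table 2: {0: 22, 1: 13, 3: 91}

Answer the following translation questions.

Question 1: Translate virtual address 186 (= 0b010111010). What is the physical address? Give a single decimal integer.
Answer: 442

Derivation:
vaddr = 186 = 0b010111010
Split: l1_idx=1, l2_idx=1, offset=26
L1[1] = 2
L2[2][1] = 13
paddr = 13 * 32 + 26 = 442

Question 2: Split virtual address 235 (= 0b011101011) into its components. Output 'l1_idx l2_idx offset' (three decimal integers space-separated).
Answer: 1 3 11

Derivation:
vaddr = 235 = 0b011101011
  top 2 bits -> l1_idx = 1
  next 2 bits -> l2_idx = 3
  bottom 5 bits -> offset = 11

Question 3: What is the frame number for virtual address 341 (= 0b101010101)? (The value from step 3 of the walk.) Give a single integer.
Answer: 50

Derivation:
vaddr = 341: l1_idx=2, l2_idx=2
L1[2] = 1; L2[1][2] = 50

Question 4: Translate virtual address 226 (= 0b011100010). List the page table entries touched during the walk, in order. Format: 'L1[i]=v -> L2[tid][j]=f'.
vaddr = 226 = 0b011100010
Split: l1_idx=1, l2_idx=3, offset=2

Answer: L1[1]=2 -> L2[2][3]=91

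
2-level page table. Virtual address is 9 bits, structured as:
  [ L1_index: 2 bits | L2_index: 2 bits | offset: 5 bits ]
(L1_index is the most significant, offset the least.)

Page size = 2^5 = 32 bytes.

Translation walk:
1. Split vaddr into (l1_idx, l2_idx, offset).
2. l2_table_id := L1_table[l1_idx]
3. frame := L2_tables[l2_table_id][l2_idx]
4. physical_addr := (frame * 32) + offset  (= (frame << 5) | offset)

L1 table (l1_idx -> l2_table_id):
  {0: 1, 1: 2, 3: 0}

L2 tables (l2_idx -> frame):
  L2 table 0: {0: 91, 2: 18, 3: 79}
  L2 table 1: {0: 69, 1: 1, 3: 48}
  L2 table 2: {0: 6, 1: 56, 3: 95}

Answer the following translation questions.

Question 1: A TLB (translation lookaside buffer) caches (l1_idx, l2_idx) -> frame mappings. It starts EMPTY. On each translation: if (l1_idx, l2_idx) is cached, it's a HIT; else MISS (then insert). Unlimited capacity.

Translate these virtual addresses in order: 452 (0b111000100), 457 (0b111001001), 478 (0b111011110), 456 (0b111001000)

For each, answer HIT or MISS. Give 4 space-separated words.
vaddr=452: (3,2) not in TLB -> MISS, insert
vaddr=457: (3,2) in TLB -> HIT
vaddr=478: (3,2) in TLB -> HIT
vaddr=456: (3,2) in TLB -> HIT

Answer: MISS HIT HIT HIT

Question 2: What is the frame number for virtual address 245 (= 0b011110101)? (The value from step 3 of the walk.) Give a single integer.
vaddr = 245: l1_idx=1, l2_idx=3
L1[1] = 2; L2[2][3] = 95

Answer: 95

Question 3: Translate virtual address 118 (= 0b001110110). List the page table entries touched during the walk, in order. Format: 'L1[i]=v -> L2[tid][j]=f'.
Answer: L1[0]=1 -> L2[1][3]=48

Derivation:
vaddr = 118 = 0b001110110
Split: l1_idx=0, l2_idx=3, offset=22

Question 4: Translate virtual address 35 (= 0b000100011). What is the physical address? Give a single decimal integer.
Answer: 35

Derivation:
vaddr = 35 = 0b000100011
Split: l1_idx=0, l2_idx=1, offset=3
L1[0] = 1
L2[1][1] = 1
paddr = 1 * 32 + 3 = 35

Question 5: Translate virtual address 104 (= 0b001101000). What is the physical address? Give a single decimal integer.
Answer: 1544

Derivation:
vaddr = 104 = 0b001101000
Split: l1_idx=0, l2_idx=3, offset=8
L1[0] = 1
L2[1][3] = 48
paddr = 48 * 32 + 8 = 1544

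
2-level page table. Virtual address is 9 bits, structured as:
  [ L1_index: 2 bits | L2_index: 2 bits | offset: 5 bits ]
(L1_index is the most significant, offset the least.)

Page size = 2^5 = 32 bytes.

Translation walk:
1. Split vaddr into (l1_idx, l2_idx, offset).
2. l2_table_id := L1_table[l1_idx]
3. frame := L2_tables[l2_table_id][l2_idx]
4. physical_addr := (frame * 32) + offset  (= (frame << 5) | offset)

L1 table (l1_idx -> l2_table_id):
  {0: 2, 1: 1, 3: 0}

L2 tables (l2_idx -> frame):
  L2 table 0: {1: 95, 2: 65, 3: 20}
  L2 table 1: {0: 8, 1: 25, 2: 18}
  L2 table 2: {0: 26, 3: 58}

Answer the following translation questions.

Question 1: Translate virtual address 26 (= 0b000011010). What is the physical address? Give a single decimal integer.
vaddr = 26 = 0b000011010
Split: l1_idx=0, l2_idx=0, offset=26
L1[0] = 2
L2[2][0] = 26
paddr = 26 * 32 + 26 = 858

Answer: 858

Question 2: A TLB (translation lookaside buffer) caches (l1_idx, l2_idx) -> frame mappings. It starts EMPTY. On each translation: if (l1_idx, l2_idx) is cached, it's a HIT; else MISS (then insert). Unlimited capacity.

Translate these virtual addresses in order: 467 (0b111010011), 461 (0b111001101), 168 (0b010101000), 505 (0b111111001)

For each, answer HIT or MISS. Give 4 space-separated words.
vaddr=467: (3,2) not in TLB -> MISS, insert
vaddr=461: (3,2) in TLB -> HIT
vaddr=168: (1,1) not in TLB -> MISS, insert
vaddr=505: (3,3) not in TLB -> MISS, insert

Answer: MISS HIT MISS MISS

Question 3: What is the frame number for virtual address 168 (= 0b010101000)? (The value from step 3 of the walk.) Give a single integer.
Answer: 25

Derivation:
vaddr = 168: l1_idx=1, l2_idx=1
L1[1] = 1; L2[1][1] = 25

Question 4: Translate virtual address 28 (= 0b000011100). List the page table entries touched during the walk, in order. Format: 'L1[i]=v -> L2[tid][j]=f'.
vaddr = 28 = 0b000011100
Split: l1_idx=0, l2_idx=0, offset=28

Answer: L1[0]=2 -> L2[2][0]=26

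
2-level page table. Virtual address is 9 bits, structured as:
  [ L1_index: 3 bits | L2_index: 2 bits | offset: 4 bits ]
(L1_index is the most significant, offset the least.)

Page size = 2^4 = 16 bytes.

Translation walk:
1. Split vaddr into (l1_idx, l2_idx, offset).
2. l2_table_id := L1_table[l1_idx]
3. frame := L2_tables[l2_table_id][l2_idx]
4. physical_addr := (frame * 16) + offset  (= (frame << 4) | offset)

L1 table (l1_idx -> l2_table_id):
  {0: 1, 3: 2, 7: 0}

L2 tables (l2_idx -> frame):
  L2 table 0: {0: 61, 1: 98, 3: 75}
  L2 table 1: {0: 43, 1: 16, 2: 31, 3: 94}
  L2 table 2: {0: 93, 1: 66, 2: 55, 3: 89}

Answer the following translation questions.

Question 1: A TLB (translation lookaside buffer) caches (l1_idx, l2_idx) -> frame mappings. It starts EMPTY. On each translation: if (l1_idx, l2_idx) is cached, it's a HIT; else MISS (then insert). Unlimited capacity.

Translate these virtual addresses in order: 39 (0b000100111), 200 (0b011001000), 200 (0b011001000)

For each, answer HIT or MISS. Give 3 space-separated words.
vaddr=39: (0,2) not in TLB -> MISS, insert
vaddr=200: (3,0) not in TLB -> MISS, insert
vaddr=200: (3,0) in TLB -> HIT

Answer: MISS MISS HIT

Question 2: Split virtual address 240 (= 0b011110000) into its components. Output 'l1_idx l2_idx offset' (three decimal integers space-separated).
Answer: 3 3 0

Derivation:
vaddr = 240 = 0b011110000
  top 3 bits -> l1_idx = 3
  next 2 bits -> l2_idx = 3
  bottom 4 bits -> offset = 0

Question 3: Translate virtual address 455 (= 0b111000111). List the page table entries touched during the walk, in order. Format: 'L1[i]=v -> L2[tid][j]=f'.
vaddr = 455 = 0b111000111
Split: l1_idx=7, l2_idx=0, offset=7

Answer: L1[7]=0 -> L2[0][0]=61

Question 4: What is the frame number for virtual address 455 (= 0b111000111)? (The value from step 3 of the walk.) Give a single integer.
vaddr = 455: l1_idx=7, l2_idx=0
L1[7] = 0; L2[0][0] = 61

Answer: 61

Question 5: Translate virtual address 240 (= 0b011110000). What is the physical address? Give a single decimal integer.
Answer: 1424

Derivation:
vaddr = 240 = 0b011110000
Split: l1_idx=3, l2_idx=3, offset=0
L1[3] = 2
L2[2][3] = 89
paddr = 89 * 16 + 0 = 1424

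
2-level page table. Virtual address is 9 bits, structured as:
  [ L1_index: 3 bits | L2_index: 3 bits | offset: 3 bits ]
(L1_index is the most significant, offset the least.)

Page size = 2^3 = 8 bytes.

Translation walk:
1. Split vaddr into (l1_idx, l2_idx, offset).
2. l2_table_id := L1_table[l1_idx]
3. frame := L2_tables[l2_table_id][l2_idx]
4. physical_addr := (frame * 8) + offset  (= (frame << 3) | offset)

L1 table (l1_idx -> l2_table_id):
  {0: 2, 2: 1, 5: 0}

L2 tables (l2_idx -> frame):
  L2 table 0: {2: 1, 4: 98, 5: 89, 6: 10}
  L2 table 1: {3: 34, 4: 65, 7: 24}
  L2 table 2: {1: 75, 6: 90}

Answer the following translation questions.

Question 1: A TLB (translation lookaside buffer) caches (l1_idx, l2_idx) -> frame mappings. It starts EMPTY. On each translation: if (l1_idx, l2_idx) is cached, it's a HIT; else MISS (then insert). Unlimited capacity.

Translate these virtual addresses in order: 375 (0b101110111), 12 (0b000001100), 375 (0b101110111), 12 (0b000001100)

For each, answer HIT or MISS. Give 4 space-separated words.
Answer: MISS MISS HIT HIT

Derivation:
vaddr=375: (5,6) not in TLB -> MISS, insert
vaddr=12: (0,1) not in TLB -> MISS, insert
vaddr=375: (5,6) in TLB -> HIT
vaddr=12: (0,1) in TLB -> HIT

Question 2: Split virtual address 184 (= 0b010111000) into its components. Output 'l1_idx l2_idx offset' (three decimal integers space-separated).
vaddr = 184 = 0b010111000
  top 3 bits -> l1_idx = 2
  next 3 bits -> l2_idx = 7
  bottom 3 bits -> offset = 0

Answer: 2 7 0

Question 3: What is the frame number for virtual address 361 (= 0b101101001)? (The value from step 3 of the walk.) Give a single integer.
Answer: 89

Derivation:
vaddr = 361: l1_idx=5, l2_idx=5
L1[5] = 0; L2[0][5] = 89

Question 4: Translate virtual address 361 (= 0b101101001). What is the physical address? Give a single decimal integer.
vaddr = 361 = 0b101101001
Split: l1_idx=5, l2_idx=5, offset=1
L1[5] = 0
L2[0][5] = 89
paddr = 89 * 8 + 1 = 713

Answer: 713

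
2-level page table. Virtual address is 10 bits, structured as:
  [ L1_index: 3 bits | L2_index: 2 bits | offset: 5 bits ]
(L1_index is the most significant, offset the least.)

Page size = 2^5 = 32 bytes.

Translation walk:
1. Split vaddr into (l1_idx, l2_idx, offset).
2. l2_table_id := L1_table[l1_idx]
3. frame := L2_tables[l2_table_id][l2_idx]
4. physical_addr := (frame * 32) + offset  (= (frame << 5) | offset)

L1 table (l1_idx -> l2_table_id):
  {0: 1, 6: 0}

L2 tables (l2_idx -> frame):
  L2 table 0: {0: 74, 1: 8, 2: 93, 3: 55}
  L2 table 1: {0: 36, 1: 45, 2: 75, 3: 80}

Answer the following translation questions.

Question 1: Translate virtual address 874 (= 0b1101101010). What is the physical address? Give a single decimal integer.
Answer: 1770

Derivation:
vaddr = 874 = 0b1101101010
Split: l1_idx=6, l2_idx=3, offset=10
L1[6] = 0
L2[0][3] = 55
paddr = 55 * 32 + 10 = 1770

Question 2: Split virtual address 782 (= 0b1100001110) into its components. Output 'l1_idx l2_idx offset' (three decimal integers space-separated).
vaddr = 782 = 0b1100001110
  top 3 bits -> l1_idx = 6
  next 2 bits -> l2_idx = 0
  bottom 5 bits -> offset = 14

Answer: 6 0 14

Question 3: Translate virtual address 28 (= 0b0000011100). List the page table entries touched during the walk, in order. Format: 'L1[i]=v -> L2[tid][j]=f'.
Answer: L1[0]=1 -> L2[1][0]=36

Derivation:
vaddr = 28 = 0b0000011100
Split: l1_idx=0, l2_idx=0, offset=28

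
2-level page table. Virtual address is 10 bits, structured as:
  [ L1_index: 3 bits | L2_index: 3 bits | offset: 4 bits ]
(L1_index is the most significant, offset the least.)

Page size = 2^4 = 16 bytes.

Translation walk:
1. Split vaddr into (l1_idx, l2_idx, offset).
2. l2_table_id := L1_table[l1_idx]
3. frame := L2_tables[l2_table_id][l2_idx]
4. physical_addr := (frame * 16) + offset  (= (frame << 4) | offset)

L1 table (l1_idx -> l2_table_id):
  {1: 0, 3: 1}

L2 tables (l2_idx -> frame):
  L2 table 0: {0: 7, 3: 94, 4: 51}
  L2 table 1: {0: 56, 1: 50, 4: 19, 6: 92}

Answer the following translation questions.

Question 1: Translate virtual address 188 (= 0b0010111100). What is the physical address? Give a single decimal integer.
Answer: 1516

Derivation:
vaddr = 188 = 0b0010111100
Split: l1_idx=1, l2_idx=3, offset=12
L1[1] = 0
L2[0][3] = 94
paddr = 94 * 16 + 12 = 1516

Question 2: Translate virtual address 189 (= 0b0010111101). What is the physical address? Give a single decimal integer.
vaddr = 189 = 0b0010111101
Split: l1_idx=1, l2_idx=3, offset=13
L1[1] = 0
L2[0][3] = 94
paddr = 94 * 16 + 13 = 1517

Answer: 1517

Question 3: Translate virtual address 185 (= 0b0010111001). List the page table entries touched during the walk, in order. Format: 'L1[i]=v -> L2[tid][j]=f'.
Answer: L1[1]=0 -> L2[0][3]=94

Derivation:
vaddr = 185 = 0b0010111001
Split: l1_idx=1, l2_idx=3, offset=9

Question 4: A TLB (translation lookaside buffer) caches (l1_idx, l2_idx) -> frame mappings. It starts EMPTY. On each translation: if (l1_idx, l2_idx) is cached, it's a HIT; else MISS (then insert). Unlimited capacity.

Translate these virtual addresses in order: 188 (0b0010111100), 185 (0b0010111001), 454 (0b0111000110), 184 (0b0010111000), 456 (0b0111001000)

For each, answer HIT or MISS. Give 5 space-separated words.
vaddr=188: (1,3) not in TLB -> MISS, insert
vaddr=185: (1,3) in TLB -> HIT
vaddr=454: (3,4) not in TLB -> MISS, insert
vaddr=184: (1,3) in TLB -> HIT
vaddr=456: (3,4) in TLB -> HIT

Answer: MISS HIT MISS HIT HIT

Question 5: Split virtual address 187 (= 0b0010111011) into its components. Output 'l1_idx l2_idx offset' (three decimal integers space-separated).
Answer: 1 3 11

Derivation:
vaddr = 187 = 0b0010111011
  top 3 bits -> l1_idx = 1
  next 3 bits -> l2_idx = 3
  bottom 4 bits -> offset = 11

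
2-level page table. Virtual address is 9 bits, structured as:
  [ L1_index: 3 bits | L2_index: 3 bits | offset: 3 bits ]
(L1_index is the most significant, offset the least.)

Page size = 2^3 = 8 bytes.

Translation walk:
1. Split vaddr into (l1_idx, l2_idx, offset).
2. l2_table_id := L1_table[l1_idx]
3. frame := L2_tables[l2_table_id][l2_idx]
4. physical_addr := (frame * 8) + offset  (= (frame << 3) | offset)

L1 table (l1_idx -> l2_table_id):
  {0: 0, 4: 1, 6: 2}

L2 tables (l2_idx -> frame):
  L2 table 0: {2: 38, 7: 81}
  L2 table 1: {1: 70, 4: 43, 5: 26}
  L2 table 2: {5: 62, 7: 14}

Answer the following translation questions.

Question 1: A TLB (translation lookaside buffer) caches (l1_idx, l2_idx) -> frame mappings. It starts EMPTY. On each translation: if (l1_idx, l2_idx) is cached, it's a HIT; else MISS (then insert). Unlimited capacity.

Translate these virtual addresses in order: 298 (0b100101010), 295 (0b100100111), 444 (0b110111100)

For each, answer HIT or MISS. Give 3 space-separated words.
vaddr=298: (4,5) not in TLB -> MISS, insert
vaddr=295: (4,4) not in TLB -> MISS, insert
vaddr=444: (6,7) not in TLB -> MISS, insert

Answer: MISS MISS MISS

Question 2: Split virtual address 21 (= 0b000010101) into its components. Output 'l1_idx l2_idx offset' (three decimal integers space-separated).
vaddr = 21 = 0b000010101
  top 3 bits -> l1_idx = 0
  next 3 bits -> l2_idx = 2
  bottom 3 bits -> offset = 5

Answer: 0 2 5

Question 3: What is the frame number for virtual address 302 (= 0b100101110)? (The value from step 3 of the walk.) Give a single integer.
Answer: 26

Derivation:
vaddr = 302: l1_idx=4, l2_idx=5
L1[4] = 1; L2[1][5] = 26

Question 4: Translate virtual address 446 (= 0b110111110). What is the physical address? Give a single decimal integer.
Answer: 118

Derivation:
vaddr = 446 = 0b110111110
Split: l1_idx=6, l2_idx=7, offset=6
L1[6] = 2
L2[2][7] = 14
paddr = 14 * 8 + 6 = 118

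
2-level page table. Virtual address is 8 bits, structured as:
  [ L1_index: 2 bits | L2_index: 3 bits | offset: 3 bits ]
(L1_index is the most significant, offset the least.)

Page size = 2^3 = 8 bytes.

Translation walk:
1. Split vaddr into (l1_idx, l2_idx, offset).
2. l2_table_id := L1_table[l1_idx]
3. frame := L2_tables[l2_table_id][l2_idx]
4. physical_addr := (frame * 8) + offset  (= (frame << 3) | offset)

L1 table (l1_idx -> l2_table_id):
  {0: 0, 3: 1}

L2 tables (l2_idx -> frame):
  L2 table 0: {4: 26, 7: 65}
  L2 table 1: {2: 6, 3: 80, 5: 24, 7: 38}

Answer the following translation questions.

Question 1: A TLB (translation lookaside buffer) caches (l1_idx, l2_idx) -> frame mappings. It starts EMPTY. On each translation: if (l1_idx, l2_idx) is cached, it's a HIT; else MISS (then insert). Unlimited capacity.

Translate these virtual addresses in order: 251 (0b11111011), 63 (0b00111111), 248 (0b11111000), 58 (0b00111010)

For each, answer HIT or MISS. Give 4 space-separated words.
Answer: MISS MISS HIT HIT

Derivation:
vaddr=251: (3,7) not in TLB -> MISS, insert
vaddr=63: (0,7) not in TLB -> MISS, insert
vaddr=248: (3,7) in TLB -> HIT
vaddr=58: (0,7) in TLB -> HIT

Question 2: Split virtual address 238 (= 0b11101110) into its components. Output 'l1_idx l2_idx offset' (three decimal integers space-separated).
vaddr = 238 = 0b11101110
  top 2 bits -> l1_idx = 3
  next 3 bits -> l2_idx = 5
  bottom 3 bits -> offset = 6

Answer: 3 5 6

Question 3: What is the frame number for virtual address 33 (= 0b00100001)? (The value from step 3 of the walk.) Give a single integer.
vaddr = 33: l1_idx=0, l2_idx=4
L1[0] = 0; L2[0][4] = 26

Answer: 26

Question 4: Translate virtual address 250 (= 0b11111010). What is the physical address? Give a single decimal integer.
vaddr = 250 = 0b11111010
Split: l1_idx=3, l2_idx=7, offset=2
L1[3] = 1
L2[1][7] = 38
paddr = 38 * 8 + 2 = 306

Answer: 306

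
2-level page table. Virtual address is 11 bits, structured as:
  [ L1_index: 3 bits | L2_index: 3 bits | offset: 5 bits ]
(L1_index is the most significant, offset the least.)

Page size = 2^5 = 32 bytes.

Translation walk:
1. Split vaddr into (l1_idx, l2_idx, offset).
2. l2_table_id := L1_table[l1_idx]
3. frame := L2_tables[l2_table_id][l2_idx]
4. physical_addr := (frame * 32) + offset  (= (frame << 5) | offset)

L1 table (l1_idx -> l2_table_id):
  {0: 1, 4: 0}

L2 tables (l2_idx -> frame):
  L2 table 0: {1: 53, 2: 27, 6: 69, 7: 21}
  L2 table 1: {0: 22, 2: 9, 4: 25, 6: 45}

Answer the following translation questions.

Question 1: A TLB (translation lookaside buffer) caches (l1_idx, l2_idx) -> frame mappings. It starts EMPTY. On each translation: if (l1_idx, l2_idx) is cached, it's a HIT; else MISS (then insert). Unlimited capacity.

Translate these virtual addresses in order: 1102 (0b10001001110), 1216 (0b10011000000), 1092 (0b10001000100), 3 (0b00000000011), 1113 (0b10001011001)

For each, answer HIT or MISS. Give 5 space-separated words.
vaddr=1102: (4,2) not in TLB -> MISS, insert
vaddr=1216: (4,6) not in TLB -> MISS, insert
vaddr=1092: (4,2) in TLB -> HIT
vaddr=3: (0,0) not in TLB -> MISS, insert
vaddr=1113: (4,2) in TLB -> HIT

Answer: MISS MISS HIT MISS HIT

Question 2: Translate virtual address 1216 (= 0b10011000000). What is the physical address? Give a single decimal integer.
vaddr = 1216 = 0b10011000000
Split: l1_idx=4, l2_idx=6, offset=0
L1[4] = 0
L2[0][6] = 69
paddr = 69 * 32 + 0 = 2208

Answer: 2208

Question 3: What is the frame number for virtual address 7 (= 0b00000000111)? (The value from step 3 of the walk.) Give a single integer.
Answer: 22

Derivation:
vaddr = 7: l1_idx=0, l2_idx=0
L1[0] = 1; L2[1][0] = 22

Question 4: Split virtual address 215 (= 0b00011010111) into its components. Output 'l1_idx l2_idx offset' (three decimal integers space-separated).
Answer: 0 6 23

Derivation:
vaddr = 215 = 0b00011010111
  top 3 bits -> l1_idx = 0
  next 3 bits -> l2_idx = 6
  bottom 5 bits -> offset = 23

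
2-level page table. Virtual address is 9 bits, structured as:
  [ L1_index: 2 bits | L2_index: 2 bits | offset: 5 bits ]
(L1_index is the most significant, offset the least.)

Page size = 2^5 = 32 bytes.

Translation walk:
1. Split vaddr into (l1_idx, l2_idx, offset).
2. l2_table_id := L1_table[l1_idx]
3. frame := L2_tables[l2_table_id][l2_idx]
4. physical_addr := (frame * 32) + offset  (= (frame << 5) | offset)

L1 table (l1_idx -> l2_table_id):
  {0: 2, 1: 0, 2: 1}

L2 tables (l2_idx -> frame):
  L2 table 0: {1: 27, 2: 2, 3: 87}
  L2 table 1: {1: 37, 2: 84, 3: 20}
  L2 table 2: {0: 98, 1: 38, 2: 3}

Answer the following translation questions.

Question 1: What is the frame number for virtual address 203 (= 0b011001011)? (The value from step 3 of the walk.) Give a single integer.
vaddr = 203: l1_idx=1, l2_idx=2
L1[1] = 0; L2[0][2] = 2

Answer: 2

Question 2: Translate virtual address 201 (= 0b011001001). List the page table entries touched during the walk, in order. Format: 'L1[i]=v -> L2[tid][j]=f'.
vaddr = 201 = 0b011001001
Split: l1_idx=1, l2_idx=2, offset=9

Answer: L1[1]=0 -> L2[0][2]=2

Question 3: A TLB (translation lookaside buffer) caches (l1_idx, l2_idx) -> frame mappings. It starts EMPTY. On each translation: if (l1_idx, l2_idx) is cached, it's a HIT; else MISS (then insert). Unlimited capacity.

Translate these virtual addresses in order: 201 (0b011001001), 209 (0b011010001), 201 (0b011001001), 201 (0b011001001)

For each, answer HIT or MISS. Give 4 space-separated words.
Answer: MISS HIT HIT HIT

Derivation:
vaddr=201: (1,2) not in TLB -> MISS, insert
vaddr=209: (1,2) in TLB -> HIT
vaddr=201: (1,2) in TLB -> HIT
vaddr=201: (1,2) in TLB -> HIT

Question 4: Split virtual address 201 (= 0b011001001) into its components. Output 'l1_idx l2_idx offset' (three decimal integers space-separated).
Answer: 1 2 9

Derivation:
vaddr = 201 = 0b011001001
  top 2 bits -> l1_idx = 1
  next 2 bits -> l2_idx = 2
  bottom 5 bits -> offset = 9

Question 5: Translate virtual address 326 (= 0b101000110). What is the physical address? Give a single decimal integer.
vaddr = 326 = 0b101000110
Split: l1_idx=2, l2_idx=2, offset=6
L1[2] = 1
L2[1][2] = 84
paddr = 84 * 32 + 6 = 2694

Answer: 2694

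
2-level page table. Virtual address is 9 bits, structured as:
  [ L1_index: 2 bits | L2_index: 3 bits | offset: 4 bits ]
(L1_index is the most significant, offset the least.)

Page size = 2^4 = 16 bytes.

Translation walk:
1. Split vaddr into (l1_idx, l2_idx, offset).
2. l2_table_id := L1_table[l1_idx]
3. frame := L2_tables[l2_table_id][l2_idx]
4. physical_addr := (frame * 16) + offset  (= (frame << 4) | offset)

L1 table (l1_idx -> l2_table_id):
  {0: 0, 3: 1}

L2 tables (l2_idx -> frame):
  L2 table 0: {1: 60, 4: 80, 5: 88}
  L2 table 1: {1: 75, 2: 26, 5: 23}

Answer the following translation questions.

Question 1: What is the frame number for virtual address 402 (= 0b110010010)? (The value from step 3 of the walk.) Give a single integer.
vaddr = 402: l1_idx=3, l2_idx=1
L1[3] = 1; L2[1][1] = 75

Answer: 75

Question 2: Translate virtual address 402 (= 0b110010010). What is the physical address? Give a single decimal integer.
Answer: 1202

Derivation:
vaddr = 402 = 0b110010010
Split: l1_idx=3, l2_idx=1, offset=2
L1[3] = 1
L2[1][1] = 75
paddr = 75 * 16 + 2 = 1202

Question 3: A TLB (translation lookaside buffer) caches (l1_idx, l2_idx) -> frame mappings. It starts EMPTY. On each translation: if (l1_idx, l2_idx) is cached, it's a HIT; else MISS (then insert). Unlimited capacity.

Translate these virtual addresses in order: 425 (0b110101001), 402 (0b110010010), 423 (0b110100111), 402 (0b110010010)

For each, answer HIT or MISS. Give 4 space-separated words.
Answer: MISS MISS HIT HIT

Derivation:
vaddr=425: (3,2) not in TLB -> MISS, insert
vaddr=402: (3,1) not in TLB -> MISS, insert
vaddr=423: (3,2) in TLB -> HIT
vaddr=402: (3,1) in TLB -> HIT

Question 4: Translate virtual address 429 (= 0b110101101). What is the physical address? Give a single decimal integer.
vaddr = 429 = 0b110101101
Split: l1_idx=3, l2_idx=2, offset=13
L1[3] = 1
L2[1][2] = 26
paddr = 26 * 16 + 13 = 429

Answer: 429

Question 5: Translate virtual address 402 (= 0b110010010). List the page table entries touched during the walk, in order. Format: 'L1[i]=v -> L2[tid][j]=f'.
Answer: L1[3]=1 -> L2[1][1]=75

Derivation:
vaddr = 402 = 0b110010010
Split: l1_idx=3, l2_idx=1, offset=2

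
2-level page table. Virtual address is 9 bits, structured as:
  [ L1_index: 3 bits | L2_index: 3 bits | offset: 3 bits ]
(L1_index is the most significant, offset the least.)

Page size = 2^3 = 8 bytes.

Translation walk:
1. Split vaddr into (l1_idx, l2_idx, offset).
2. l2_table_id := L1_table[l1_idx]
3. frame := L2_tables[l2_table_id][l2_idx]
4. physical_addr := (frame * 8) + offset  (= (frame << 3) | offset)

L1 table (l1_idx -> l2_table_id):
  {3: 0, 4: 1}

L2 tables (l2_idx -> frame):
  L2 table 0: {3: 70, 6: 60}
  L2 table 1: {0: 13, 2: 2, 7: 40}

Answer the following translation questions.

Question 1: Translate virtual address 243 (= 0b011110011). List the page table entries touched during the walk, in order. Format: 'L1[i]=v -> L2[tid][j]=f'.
Answer: L1[3]=0 -> L2[0][6]=60

Derivation:
vaddr = 243 = 0b011110011
Split: l1_idx=3, l2_idx=6, offset=3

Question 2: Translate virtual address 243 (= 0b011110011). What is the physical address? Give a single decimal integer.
vaddr = 243 = 0b011110011
Split: l1_idx=3, l2_idx=6, offset=3
L1[3] = 0
L2[0][6] = 60
paddr = 60 * 8 + 3 = 483

Answer: 483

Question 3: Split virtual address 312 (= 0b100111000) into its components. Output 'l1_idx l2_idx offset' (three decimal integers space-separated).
vaddr = 312 = 0b100111000
  top 3 bits -> l1_idx = 4
  next 3 bits -> l2_idx = 7
  bottom 3 bits -> offset = 0

Answer: 4 7 0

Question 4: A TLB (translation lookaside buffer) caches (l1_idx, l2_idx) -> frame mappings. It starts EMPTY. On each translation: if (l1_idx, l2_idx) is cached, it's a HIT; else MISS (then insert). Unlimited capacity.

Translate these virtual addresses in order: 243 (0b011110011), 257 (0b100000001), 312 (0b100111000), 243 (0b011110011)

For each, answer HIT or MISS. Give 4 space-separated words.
Answer: MISS MISS MISS HIT

Derivation:
vaddr=243: (3,6) not in TLB -> MISS, insert
vaddr=257: (4,0) not in TLB -> MISS, insert
vaddr=312: (4,7) not in TLB -> MISS, insert
vaddr=243: (3,6) in TLB -> HIT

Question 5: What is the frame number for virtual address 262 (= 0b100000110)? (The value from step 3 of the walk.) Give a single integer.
vaddr = 262: l1_idx=4, l2_idx=0
L1[4] = 1; L2[1][0] = 13

Answer: 13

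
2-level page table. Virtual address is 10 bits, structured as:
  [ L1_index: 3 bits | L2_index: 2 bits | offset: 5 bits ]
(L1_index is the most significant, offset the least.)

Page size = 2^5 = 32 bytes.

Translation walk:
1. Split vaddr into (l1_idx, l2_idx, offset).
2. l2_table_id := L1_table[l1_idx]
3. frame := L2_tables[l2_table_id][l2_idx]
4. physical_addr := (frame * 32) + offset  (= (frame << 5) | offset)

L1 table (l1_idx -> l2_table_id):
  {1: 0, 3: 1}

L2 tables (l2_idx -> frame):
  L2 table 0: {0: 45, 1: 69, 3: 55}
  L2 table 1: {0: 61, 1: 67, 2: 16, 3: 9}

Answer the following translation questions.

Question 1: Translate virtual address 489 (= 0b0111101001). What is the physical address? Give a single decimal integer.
Answer: 297

Derivation:
vaddr = 489 = 0b0111101001
Split: l1_idx=3, l2_idx=3, offset=9
L1[3] = 1
L2[1][3] = 9
paddr = 9 * 32 + 9 = 297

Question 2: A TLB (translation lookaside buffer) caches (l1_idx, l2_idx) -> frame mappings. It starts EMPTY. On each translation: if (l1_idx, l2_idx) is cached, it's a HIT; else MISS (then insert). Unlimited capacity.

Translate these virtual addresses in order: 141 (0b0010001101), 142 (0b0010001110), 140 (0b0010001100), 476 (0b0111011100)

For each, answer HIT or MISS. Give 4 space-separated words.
Answer: MISS HIT HIT MISS

Derivation:
vaddr=141: (1,0) not in TLB -> MISS, insert
vaddr=142: (1,0) in TLB -> HIT
vaddr=140: (1,0) in TLB -> HIT
vaddr=476: (3,2) not in TLB -> MISS, insert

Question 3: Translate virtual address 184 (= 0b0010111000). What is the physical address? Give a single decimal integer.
vaddr = 184 = 0b0010111000
Split: l1_idx=1, l2_idx=1, offset=24
L1[1] = 0
L2[0][1] = 69
paddr = 69 * 32 + 24 = 2232

Answer: 2232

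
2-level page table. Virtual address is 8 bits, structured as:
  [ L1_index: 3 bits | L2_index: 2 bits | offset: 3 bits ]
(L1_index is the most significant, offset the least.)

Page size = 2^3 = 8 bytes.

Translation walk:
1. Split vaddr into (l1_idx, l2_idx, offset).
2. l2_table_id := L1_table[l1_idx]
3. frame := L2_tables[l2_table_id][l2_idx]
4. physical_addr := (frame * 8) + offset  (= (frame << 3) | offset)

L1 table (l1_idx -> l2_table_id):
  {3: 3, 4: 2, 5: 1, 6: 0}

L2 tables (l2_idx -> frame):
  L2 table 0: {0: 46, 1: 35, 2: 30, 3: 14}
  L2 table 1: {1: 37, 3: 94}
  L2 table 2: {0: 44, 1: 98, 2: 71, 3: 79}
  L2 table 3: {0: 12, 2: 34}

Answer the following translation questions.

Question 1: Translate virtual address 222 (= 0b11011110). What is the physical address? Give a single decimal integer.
vaddr = 222 = 0b11011110
Split: l1_idx=6, l2_idx=3, offset=6
L1[6] = 0
L2[0][3] = 14
paddr = 14 * 8 + 6 = 118

Answer: 118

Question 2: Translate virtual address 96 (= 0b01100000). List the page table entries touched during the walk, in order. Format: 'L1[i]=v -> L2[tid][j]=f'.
vaddr = 96 = 0b01100000
Split: l1_idx=3, l2_idx=0, offset=0

Answer: L1[3]=3 -> L2[3][0]=12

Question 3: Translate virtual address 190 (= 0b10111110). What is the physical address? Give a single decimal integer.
vaddr = 190 = 0b10111110
Split: l1_idx=5, l2_idx=3, offset=6
L1[5] = 1
L2[1][3] = 94
paddr = 94 * 8 + 6 = 758

Answer: 758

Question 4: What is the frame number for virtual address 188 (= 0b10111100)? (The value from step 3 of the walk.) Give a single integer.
Answer: 94

Derivation:
vaddr = 188: l1_idx=5, l2_idx=3
L1[5] = 1; L2[1][3] = 94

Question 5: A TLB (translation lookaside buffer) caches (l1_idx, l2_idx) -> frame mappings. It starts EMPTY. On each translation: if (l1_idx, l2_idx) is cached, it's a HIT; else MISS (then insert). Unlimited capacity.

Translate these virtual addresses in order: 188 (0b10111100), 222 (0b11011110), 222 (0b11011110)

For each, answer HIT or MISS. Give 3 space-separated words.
Answer: MISS MISS HIT

Derivation:
vaddr=188: (5,3) not in TLB -> MISS, insert
vaddr=222: (6,3) not in TLB -> MISS, insert
vaddr=222: (6,3) in TLB -> HIT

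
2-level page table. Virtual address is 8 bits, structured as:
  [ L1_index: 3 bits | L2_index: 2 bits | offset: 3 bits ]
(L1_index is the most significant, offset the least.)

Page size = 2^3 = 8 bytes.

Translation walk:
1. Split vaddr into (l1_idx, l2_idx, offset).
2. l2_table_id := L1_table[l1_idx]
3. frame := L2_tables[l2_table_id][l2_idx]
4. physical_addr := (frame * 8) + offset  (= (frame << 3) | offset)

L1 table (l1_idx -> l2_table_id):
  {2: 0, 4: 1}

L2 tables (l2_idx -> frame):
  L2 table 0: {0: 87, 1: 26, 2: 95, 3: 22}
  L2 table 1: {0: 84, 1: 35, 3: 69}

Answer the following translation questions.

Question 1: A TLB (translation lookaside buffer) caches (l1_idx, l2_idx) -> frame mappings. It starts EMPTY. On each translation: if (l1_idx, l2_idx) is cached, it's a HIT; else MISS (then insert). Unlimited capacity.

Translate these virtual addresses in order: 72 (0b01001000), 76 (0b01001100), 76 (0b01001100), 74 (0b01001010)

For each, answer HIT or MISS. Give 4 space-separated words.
Answer: MISS HIT HIT HIT

Derivation:
vaddr=72: (2,1) not in TLB -> MISS, insert
vaddr=76: (2,1) in TLB -> HIT
vaddr=76: (2,1) in TLB -> HIT
vaddr=74: (2,1) in TLB -> HIT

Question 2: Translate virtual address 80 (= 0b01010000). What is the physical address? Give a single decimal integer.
vaddr = 80 = 0b01010000
Split: l1_idx=2, l2_idx=2, offset=0
L1[2] = 0
L2[0][2] = 95
paddr = 95 * 8 + 0 = 760

Answer: 760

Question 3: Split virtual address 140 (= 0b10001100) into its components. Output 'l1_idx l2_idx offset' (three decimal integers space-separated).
vaddr = 140 = 0b10001100
  top 3 bits -> l1_idx = 4
  next 2 bits -> l2_idx = 1
  bottom 3 bits -> offset = 4

Answer: 4 1 4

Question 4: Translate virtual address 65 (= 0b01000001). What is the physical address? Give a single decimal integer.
vaddr = 65 = 0b01000001
Split: l1_idx=2, l2_idx=0, offset=1
L1[2] = 0
L2[0][0] = 87
paddr = 87 * 8 + 1 = 697

Answer: 697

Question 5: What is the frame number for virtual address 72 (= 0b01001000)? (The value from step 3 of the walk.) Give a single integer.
vaddr = 72: l1_idx=2, l2_idx=1
L1[2] = 0; L2[0][1] = 26

Answer: 26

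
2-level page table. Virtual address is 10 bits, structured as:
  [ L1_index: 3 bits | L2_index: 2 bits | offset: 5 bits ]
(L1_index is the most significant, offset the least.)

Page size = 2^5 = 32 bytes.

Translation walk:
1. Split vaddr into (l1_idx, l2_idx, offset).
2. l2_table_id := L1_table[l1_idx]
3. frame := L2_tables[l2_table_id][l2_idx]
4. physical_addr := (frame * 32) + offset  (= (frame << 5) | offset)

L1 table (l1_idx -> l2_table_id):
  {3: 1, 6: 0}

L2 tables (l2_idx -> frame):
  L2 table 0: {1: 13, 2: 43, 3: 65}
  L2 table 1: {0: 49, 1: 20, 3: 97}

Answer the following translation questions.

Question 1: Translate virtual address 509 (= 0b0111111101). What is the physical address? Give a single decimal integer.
Answer: 3133

Derivation:
vaddr = 509 = 0b0111111101
Split: l1_idx=3, l2_idx=3, offset=29
L1[3] = 1
L2[1][3] = 97
paddr = 97 * 32 + 29 = 3133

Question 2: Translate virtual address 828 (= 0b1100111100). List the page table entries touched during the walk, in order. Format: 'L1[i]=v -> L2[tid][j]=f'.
vaddr = 828 = 0b1100111100
Split: l1_idx=6, l2_idx=1, offset=28

Answer: L1[6]=0 -> L2[0][1]=13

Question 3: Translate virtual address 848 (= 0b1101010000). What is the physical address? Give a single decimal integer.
vaddr = 848 = 0b1101010000
Split: l1_idx=6, l2_idx=2, offset=16
L1[6] = 0
L2[0][2] = 43
paddr = 43 * 32 + 16 = 1392

Answer: 1392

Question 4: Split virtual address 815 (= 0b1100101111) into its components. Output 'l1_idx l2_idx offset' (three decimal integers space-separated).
Answer: 6 1 15

Derivation:
vaddr = 815 = 0b1100101111
  top 3 bits -> l1_idx = 6
  next 2 bits -> l2_idx = 1
  bottom 5 bits -> offset = 15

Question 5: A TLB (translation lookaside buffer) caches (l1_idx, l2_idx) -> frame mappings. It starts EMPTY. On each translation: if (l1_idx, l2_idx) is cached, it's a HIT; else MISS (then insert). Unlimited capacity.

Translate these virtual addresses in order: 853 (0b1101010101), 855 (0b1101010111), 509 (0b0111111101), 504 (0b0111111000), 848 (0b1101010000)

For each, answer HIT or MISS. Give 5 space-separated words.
vaddr=853: (6,2) not in TLB -> MISS, insert
vaddr=855: (6,2) in TLB -> HIT
vaddr=509: (3,3) not in TLB -> MISS, insert
vaddr=504: (3,3) in TLB -> HIT
vaddr=848: (6,2) in TLB -> HIT

Answer: MISS HIT MISS HIT HIT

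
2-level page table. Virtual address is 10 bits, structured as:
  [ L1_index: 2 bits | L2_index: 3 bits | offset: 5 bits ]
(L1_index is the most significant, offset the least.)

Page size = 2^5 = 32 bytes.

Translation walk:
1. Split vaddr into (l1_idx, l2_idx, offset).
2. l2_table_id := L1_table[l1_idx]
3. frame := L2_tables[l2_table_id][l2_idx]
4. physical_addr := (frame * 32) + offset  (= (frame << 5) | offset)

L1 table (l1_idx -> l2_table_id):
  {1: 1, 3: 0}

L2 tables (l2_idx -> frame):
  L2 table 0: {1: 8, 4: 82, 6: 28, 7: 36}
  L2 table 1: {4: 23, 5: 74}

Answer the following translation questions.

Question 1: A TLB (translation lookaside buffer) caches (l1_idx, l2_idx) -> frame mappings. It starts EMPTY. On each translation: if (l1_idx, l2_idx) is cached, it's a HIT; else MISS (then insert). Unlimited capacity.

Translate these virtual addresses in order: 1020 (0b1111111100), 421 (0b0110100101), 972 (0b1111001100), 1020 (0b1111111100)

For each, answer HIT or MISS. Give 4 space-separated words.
Answer: MISS MISS MISS HIT

Derivation:
vaddr=1020: (3,7) not in TLB -> MISS, insert
vaddr=421: (1,5) not in TLB -> MISS, insert
vaddr=972: (3,6) not in TLB -> MISS, insert
vaddr=1020: (3,7) in TLB -> HIT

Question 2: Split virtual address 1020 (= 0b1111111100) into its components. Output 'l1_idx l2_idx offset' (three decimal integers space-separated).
vaddr = 1020 = 0b1111111100
  top 2 bits -> l1_idx = 3
  next 3 bits -> l2_idx = 7
  bottom 5 bits -> offset = 28

Answer: 3 7 28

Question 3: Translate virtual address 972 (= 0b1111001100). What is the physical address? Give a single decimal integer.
vaddr = 972 = 0b1111001100
Split: l1_idx=3, l2_idx=6, offset=12
L1[3] = 0
L2[0][6] = 28
paddr = 28 * 32 + 12 = 908

Answer: 908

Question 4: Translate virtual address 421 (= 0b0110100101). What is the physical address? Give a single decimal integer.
Answer: 2373

Derivation:
vaddr = 421 = 0b0110100101
Split: l1_idx=1, l2_idx=5, offset=5
L1[1] = 1
L2[1][5] = 74
paddr = 74 * 32 + 5 = 2373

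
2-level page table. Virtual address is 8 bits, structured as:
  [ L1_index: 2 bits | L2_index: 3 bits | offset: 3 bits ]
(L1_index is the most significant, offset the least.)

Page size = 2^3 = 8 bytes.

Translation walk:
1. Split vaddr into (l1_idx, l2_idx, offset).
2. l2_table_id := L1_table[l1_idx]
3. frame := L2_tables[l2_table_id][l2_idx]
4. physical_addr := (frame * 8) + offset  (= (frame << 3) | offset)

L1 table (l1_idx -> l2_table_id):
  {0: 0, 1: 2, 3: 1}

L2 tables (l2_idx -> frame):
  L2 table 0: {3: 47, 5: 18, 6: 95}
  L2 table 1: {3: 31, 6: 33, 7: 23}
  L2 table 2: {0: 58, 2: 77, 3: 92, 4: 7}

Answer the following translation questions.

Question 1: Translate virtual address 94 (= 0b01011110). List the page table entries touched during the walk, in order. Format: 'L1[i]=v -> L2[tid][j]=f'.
Answer: L1[1]=2 -> L2[2][3]=92

Derivation:
vaddr = 94 = 0b01011110
Split: l1_idx=1, l2_idx=3, offset=6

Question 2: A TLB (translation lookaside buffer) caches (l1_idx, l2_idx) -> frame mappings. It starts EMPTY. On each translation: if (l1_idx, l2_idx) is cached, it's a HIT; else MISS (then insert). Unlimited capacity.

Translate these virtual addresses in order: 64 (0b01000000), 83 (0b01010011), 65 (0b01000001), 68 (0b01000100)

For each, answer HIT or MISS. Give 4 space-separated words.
Answer: MISS MISS HIT HIT

Derivation:
vaddr=64: (1,0) not in TLB -> MISS, insert
vaddr=83: (1,2) not in TLB -> MISS, insert
vaddr=65: (1,0) in TLB -> HIT
vaddr=68: (1,0) in TLB -> HIT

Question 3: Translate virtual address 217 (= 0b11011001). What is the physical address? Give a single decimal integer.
vaddr = 217 = 0b11011001
Split: l1_idx=3, l2_idx=3, offset=1
L1[3] = 1
L2[1][3] = 31
paddr = 31 * 8 + 1 = 249

Answer: 249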